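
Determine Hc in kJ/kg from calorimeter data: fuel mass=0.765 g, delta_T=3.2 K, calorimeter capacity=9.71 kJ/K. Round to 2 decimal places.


Hc = C_cal * delta_T / m_fuel
Q_released = 9.71 * 3.2 = 31.0720 kJ
m_fuel = 0.765 g = 0.765/1000 kg = 0.000765 kg
Hc = 31.0720 / 0.000765 = 40616.99 kJ/kg


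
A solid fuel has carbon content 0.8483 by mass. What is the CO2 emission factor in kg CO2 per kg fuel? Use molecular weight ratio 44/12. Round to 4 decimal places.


EF = C_frac * (M_CO2 / M_C)
EF = 0.8483 * (44/12)
EF = 0.8483 * 3.666667 = 3.1104 kg_CO2/kg_fuel


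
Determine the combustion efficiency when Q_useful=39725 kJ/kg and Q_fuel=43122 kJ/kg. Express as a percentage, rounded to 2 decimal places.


Efficiency = (Q_useful / Q_fuel) * 100
Efficiency = (39725 / 43122) * 100
Efficiency = 0.9212 * 100 = 92.12%


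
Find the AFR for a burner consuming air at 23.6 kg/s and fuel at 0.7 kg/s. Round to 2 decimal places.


AFR = m_air / m_fuel
AFR = 23.6 / 0.7 = 33.71


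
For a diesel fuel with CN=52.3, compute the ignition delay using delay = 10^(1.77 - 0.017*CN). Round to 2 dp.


delay = 10^(1.77 - 0.017*CN)
Exponent = 1.77 - 0.017*52.3 = 0.8809
delay = 10^0.8809 = 7.60 ms


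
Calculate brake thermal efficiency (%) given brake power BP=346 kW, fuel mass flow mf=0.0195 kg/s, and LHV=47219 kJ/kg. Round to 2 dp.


eta_BTE = (BP / (mf * LHV)) * 100
Denominator = 0.0195 * 47219 = 920.7705 kW
eta_BTE = (346 / 920.7705) * 100 = 37.58%


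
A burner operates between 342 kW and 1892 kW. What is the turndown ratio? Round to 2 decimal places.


TDR = Q_max / Q_min
TDR = 1892 / 342 = 5.53


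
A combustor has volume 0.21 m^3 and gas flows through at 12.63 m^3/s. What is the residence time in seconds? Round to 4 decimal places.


tau = V / Q_flow
tau = 0.21 / 12.63 = 0.0166 s


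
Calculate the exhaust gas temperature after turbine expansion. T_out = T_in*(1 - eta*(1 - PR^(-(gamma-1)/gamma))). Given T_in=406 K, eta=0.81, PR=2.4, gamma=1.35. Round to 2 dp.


T_out = T_in * (1 - eta * (1 - PR^(-(gamma-1)/gamma)))
Exponent = -(1.35-1)/1.35 = -0.25925926
PR^exp = 2.4^(-0.25925926) = 0.79694200
Factor = 1 - 0.81*(1 - 0.79694200) = 0.83552302
T_out = 406 * 0.83552302 = 339.22 K


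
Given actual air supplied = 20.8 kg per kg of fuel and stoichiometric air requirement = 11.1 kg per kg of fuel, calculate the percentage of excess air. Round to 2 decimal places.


Excess air = actual - stoichiometric = 20.8 - 11.1 = 9.70 kg/kg fuel
Excess air % = (excess / stoich) * 100 = (9.70 / 11.1) * 100 = 87.39%


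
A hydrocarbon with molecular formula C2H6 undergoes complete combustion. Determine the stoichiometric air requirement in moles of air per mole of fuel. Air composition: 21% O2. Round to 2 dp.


Balanced combustion: C2H6 + 3.5 O2 -> 2 CO2 + 3 H2O
O2 needed = C + H/4 = 2 + 6/4 = 3.50 moles
Air moles = O2 / 0.21 = 3.50 / 0.21 = 16.67 moles air


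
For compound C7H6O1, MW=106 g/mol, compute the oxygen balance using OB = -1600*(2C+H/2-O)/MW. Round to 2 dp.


OB = -1600 * (2C + H/2 - O) / MW
Inner = 2*7 + 6/2 - 1 = 16.00
OB = -1600 * 16.00 / 106 = -241.51%


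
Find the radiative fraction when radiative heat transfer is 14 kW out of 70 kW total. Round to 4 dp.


f_rad = Q_rad / Q_total
f_rad = 14 / 70 = 0.2000


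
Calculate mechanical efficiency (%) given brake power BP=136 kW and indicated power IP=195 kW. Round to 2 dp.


eta_mech = (BP / IP) * 100
Ratio = 136 / 195 = 0.6974
eta_mech = 0.6974 * 100 = 69.74%


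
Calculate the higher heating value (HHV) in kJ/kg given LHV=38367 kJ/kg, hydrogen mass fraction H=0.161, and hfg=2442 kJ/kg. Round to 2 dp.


HHV = LHV + hfg * 9 * H
Water addition = 2442 * 9 * 0.161 = 3538.458 kJ/kg
HHV = 38367 + 3538.458 = 41905.46 kJ/kg


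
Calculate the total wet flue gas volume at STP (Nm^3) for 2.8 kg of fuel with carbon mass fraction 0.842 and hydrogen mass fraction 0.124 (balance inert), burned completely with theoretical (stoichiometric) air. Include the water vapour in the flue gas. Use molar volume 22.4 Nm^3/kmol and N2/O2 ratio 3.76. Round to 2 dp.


Per kg fuel: CO2 = (C/12 kmol)*22.4 = (0.842/12)*22.4 = 1.57173 Nm^3
Per kg fuel: H2O = (H/2 kmol)*22.4 = (0.124/2)*22.4 = 1.38880 Nm^3
O2 needed per kg fuel = C/12 + H/4 = 0.842/12 + 0.124/4 = 0.10116667 kmol
Per kg fuel: N2 = O2*3.76*22.4 = 0.10116667*3.76*22.4 = 8.52066 Nm^3
Total per kg = 1.57173 + 1.38880 + 8.52066 = 11.48119 Nm^3
Total = 11.48119 * 2.8 = 32.15 Nm^3


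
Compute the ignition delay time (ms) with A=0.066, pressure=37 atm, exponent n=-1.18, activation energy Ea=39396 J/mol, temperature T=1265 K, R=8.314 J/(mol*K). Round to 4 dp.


tau = A * P^n * exp(Ea/(R*T))
P^n = 37^(-1.18) = 0.01410984
Ea/(R*T) = 39396/(8.314*1265) = 3.745860
exp(Ea/(R*T)) = 42.345424
tau = 0.066 * 0.01410984 * 42.345424 = 0.0394 ms


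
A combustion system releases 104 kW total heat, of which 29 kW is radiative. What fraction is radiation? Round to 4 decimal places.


f_rad = Q_rad / Q_total
f_rad = 29 / 104 = 0.2788


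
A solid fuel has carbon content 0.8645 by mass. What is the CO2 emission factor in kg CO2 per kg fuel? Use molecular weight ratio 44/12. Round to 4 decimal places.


EF = C_frac * (M_CO2 / M_C)
EF = 0.8645 * (44/12)
EF = 0.8645 * 3.666667 = 3.1698 kg_CO2/kg_fuel


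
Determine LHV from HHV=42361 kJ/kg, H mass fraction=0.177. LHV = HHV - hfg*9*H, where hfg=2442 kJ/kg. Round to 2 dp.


LHV = HHV - hfg * 9 * H
Water correction = 2442 * 9 * 0.177 = 3890.106 kJ/kg
LHV = 42361 - 3890.106 = 38470.89 kJ/kg


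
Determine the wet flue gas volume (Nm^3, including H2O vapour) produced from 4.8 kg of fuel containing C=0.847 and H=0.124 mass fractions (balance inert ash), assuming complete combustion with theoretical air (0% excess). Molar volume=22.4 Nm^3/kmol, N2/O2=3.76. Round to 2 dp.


Per kg fuel: CO2 = (C/12 kmol)*22.4 = (0.847/12)*22.4 = 1.58107 Nm^3
Per kg fuel: H2O = (H/2 kmol)*22.4 = (0.124/2)*22.4 = 1.38880 Nm^3
O2 needed per kg fuel = C/12 + H/4 = 0.847/12 + 0.124/4 = 0.10158333 kmol
Per kg fuel: N2 = O2*3.76*22.4 = 0.10158333*3.76*22.4 = 8.55575 Nm^3
Total per kg = 1.58107 + 1.38880 + 8.55575 = 11.52562 Nm^3
Total = 11.52562 * 4.8 = 55.32 Nm^3


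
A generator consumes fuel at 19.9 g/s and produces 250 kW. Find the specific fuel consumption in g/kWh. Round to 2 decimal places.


SFC = (mf / BP) * 3600
Rate = 19.9 / 250 = 0.079600 g/(s*kW)
SFC = 0.079600 * 3600 = 286.56 g/kWh


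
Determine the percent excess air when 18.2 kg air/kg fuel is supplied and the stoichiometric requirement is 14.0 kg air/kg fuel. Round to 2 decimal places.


Excess air = actual - stoichiometric = 18.2 - 14.0 = 4.20 kg/kg fuel
Excess air % = (excess / stoich) * 100 = (4.20 / 14.0) * 100 = 30.00%


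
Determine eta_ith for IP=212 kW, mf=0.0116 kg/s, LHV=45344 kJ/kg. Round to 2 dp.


eta_ith = (IP / (mf * LHV)) * 100
Denominator = 0.0116 * 45344 = 525.9904 kW
eta_ith = (212 / 525.9904) * 100 = 40.30%


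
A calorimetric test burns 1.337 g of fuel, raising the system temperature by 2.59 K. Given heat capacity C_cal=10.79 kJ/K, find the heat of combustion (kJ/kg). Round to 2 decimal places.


Hc = C_cal * delta_T / m_fuel
Q_released = 10.79 * 2.59 = 27.9461 kJ
m_fuel = 1.337 g = 1.337/1000 kg = 0.001337 kg
Hc = 27.9461 / 0.001337 = 20902.09 kJ/kg


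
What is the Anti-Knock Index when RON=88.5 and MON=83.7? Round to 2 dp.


AKI = (RON + MON) / 2
AKI = (88.5 + 83.7) / 2
AKI = 172.2 / 2 = 86.10


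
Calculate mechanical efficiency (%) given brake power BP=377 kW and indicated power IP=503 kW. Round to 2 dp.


eta_mech = (BP / IP) * 100
Ratio = 377 / 503 = 0.7495
eta_mech = 0.7495 * 100 = 74.95%


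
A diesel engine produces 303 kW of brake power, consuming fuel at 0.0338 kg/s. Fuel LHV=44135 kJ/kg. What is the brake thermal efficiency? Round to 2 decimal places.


eta_BTE = (BP / (mf * LHV)) * 100
Denominator = 0.0338 * 44135 = 1491.7630 kW
eta_BTE = (303 / 1491.7630) * 100 = 20.31%


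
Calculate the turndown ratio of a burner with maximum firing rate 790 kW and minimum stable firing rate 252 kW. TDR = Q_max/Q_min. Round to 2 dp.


TDR = Q_max / Q_min
TDR = 790 / 252 = 3.13


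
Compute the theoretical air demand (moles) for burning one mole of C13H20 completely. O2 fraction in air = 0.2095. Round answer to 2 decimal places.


Balanced combustion: C13H20 + 18 O2 -> 13 CO2 + 10 H2O
O2 needed = C + H/4 = 13 + 20/4 = 18.00 moles
Air moles = O2 / 0.2095 = 18.00 / 0.2095 = 85.92 moles air


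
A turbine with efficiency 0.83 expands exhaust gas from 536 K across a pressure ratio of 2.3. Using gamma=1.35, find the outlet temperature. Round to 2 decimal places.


T_out = T_in * (1 - eta * (1 - PR^(-(gamma-1)/gamma)))
Exponent = -(1.35-1)/1.35 = -0.25925926
PR^exp = 2.3^(-0.25925926) = 0.80578413
Factor = 1 - 0.83*(1 - 0.80578413) = 0.83880083
T_out = 536 * 0.83880083 = 449.60 K


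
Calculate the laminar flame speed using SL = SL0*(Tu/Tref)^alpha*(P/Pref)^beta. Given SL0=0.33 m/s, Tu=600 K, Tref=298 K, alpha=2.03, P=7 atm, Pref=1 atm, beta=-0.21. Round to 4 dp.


SL = SL0 * (Tu/Tref)^alpha * (P/Pref)^beta
T ratio = 600/298 = 2.01342282
(T ratio)^alpha = 2.01342282^2.03 = 4.139883
(P/Pref)^beta = 7^(-0.21) = 0.664553
SL = 0.33 * 4.139883 * 0.664553 = 0.9079 m/s


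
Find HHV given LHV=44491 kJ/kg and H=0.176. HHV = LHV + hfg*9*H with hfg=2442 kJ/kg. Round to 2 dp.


HHV = LHV + hfg * 9 * H
Water addition = 2442 * 9 * 0.176 = 3868.128 kJ/kg
HHV = 44491 + 3868.128 = 48359.13 kJ/kg


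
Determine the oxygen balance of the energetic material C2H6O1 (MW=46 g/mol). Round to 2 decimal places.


OB = -1600 * (2C + H/2 - O) / MW
Inner = 2*2 + 6/2 - 1 = 6.00
OB = -1600 * 6.00 / 46 = -208.70%


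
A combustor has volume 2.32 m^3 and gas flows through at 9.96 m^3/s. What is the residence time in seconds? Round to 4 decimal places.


tau = V / Q_flow
tau = 2.32 / 9.96 = 0.2329 s


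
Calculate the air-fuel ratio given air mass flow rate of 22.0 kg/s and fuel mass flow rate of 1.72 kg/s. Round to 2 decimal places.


AFR = m_air / m_fuel
AFR = 22.0 / 1.72 = 12.79


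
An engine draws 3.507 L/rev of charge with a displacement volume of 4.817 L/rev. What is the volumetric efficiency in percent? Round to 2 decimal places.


eta_v = (V_actual / V_disp) * 100
Ratio = 3.507 / 4.817 = 0.7280
eta_v = 0.7280 * 100 = 72.80%


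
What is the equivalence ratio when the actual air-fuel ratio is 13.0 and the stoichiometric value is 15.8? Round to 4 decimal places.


phi = AFR_stoich / AFR_actual
phi = 15.8 / 13.0 = 1.2154


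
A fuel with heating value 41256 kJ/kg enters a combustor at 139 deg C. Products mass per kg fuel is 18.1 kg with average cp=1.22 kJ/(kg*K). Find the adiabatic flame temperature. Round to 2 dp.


T_ad = T_in + Hc / (m_p * cp)
Denominator = 18.1 * 1.22 = 22.0820
Temperature rise = 41256 / 22.0820 = 1868.31 K
T_ad = 139 + 1868.31 = 2007.31 deg C


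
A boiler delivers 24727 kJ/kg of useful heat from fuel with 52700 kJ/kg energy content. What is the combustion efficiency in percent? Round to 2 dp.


Efficiency = (Q_useful / Q_fuel) * 100
Efficiency = (24727 / 52700) * 100
Efficiency = 0.4692 * 100 = 46.92%


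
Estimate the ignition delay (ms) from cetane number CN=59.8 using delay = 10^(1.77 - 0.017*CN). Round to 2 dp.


delay = 10^(1.77 - 0.017*CN)
Exponent = 1.77 - 0.017*59.8 = 0.7534
delay = 10^0.7534 = 5.67 ms


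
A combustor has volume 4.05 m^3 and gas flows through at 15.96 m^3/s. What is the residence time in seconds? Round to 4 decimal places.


tau = V / Q_flow
tau = 4.05 / 15.96 = 0.2538 s


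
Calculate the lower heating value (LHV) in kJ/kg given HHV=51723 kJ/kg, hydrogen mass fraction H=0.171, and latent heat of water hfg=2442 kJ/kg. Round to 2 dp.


LHV = HHV - hfg * 9 * H
Water correction = 2442 * 9 * 0.171 = 3758.238 kJ/kg
LHV = 51723 - 3758.238 = 47964.76 kJ/kg


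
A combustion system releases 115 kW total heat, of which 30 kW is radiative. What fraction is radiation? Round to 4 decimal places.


f_rad = Q_rad / Q_total
f_rad = 30 / 115 = 0.2609


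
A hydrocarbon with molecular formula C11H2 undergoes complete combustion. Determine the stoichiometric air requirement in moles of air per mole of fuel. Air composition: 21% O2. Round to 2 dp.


Balanced combustion: C11H2 + 11.5 O2 -> 11 CO2 + 1 H2O
O2 needed = C + H/4 = 11 + 2/4 = 11.50 moles
Air moles = O2 / 0.21 = 11.50 / 0.21 = 54.76 moles air


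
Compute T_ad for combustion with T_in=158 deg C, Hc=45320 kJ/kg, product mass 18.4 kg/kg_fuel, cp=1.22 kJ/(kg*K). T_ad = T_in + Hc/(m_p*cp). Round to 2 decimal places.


T_ad = T_in + Hc / (m_p * cp)
Denominator = 18.4 * 1.22 = 22.4480
Temperature rise = 45320 / 22.4480 = 2018.89 K
T_ad = 158 + 2018.89 = 2176.89 deg C


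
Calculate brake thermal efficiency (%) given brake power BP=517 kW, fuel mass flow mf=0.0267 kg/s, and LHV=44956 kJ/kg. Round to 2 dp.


eta_BTE = (BP / (mf * LHV)) * 100
Denominator = 0.0267 * 44956 = 1200.3252 kW
eta_BTE = (517 / 1200.3252) * 100 = 43.07%


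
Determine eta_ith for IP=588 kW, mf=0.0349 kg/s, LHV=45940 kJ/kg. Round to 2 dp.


eta_ith = (IP / (mf * LHV)) * 100
Denominator = 0.0349 * 45940 = 1603.3060 kW
eta_ith = (588 / 1603.3060) * 100 = 36.67%


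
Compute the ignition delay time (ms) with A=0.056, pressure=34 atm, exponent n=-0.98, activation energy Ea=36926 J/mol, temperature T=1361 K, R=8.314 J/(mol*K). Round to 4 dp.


tau = A * P^n * exp(Ea/(R*T))
P^n = 34^(-0.98) = 0.03156099
Ea/(R*T) = 36926/(8.314*1361) = 3.263353
exp(Ea/(R*T)) = 26.137041
tau = 0.056 * 0.03156099 * 26.137041 = 0.0462 ms


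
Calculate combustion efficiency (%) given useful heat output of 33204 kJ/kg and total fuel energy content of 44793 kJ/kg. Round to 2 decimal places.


Efficiency = (Q_useful / Q_fuel) * 100
Efficiency = (33204 / 44793) * 100
Efficiency = 0.7413 * 100 = 74.13%


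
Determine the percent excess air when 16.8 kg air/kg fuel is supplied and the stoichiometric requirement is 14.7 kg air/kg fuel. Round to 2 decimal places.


Excess air = actual - stoichiometric = 16.8 - 14.7 = 2.10 kg/kg fuel
Excess air % = (excess / stoich) * 100 = (2.10 / 14.7) * 100 = 14.29%


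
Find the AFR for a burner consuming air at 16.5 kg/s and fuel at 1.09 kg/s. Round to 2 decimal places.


AFR = m_air / m_fuel
AFR = 16.5 / 1.09 = 15.14


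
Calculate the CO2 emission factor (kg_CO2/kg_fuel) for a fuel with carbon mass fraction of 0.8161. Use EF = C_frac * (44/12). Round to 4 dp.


EF = C_frac * (M_CO2 / M_C)
EF = 0.8161 * (44/12)
EF = 0.8161 * 3.666667 = 2.9924 kg_CO2/kg_fuel


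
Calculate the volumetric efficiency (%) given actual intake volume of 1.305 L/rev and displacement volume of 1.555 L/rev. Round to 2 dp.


eta_v = (V_actual / V_disp) * 100
Ratio = 1.305 / 1.555 = 0.8392
eta_v = 0.8392 * 100 = 83.92%


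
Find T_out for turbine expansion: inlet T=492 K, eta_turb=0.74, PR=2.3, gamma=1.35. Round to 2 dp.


T_out = T_in * (1 - eta * (1 - PR^(-(gamma-1)/gamma)))
Exponent = -(1.35-1)/1.35 = -0.25925926
PR^exp = 2.3^(-0.25925926) = 0.80578413
Factor = 1 - 0.74*(1 - 0.80578413) = 0.85628026
T_out = 492 * 0.85628026 = 421.29 K


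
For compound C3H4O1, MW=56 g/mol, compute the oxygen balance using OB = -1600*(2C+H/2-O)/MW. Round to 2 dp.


OB = -1600 * (2C + H/2 - O) / MW
Inner = 2*3 + 4/2 - 1 = 7.00
OB = -1600 * 7.00 / 56 = -200.00%


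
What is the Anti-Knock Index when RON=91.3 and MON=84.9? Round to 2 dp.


AKI = (RON + MON) / 2
AKI = (91.3 + 84.9) / 2
AKI = 176.2 / 2 = 88.10


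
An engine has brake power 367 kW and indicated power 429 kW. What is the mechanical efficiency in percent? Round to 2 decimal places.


eta_mech = (BP / IP) * 100
Ratio = 367 / 429 = 0.8555
eta_mech = 0.8555 * 100 = 85.55%


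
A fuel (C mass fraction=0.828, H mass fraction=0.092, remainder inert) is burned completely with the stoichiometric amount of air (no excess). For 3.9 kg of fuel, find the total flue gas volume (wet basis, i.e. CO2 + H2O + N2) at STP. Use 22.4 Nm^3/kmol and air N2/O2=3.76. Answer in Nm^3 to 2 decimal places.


Per kg fuel: CO2 = (C/12 kmol)*22.4 = (0.828/12)*22.4 = 1.54560 Nm^3
Per kg fuel: H2O = (H/2 kmol)*22.4 = (0.092/2)*22.4 = 1.03040 Nm^3
O2 needed per kg fuel = C/12 + H/4 = 0.828/12 + 0.092/4 = 0.09200000 kmol
Per kg fuel: N2 = O2*3.76*22.4 = 0.09200000*3.76*22.4 = 7.74861 Nm^3
Total per kg = 1.54560 + 1.03040 + 7.74861 = 10.32461 Nm^3
Total = 10.32461 * 3.9 = 40.27 Nm^3


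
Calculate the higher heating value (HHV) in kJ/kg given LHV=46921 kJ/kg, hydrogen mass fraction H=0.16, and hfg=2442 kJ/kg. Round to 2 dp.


HHV = LHV + hfg * 9 * H
Water addition = 2442 * 9 * 0.16 = 3516.480 kJ/kg
HHV = 46921 + 3516.480 = 50437.48 kJ/kg


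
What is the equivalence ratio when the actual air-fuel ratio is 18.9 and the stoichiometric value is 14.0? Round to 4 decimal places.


phi = AFR_stoich / AFR_actual
phi = 14.0 / 18.9 = 0.7407


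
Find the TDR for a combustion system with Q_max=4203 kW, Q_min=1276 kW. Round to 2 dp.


TDR = Q_max / Q_min
TDR = 4203 / 1276 = 3.29


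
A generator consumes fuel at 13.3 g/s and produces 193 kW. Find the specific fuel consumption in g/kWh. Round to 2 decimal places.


SFC = (mf / BP) * 3600
Rate = 13.3 / 193 = 0.068912 g/(s*kW)
SFC = 0.068912 * 3600 = 248.08 g/kWh


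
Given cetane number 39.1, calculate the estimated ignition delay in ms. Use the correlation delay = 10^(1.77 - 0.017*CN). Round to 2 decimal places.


delay = 10^(1.77 - 0.017*CN)
Exponent = 1.77 - 0.017*39.1 = 1.1053
delay = 10^1.1053 = 12.74 ms


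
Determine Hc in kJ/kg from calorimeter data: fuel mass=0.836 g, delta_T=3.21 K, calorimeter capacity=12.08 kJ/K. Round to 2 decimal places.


Hc = C_cal * delta_T / m_fuel
Q_released = 12.08 * 3.21 = 38.7768 kJ
m_fuel = 0.836 g = 0.836/1000 kg = 0.000836 kg
Hc = 38.7768 / 0.000836 = 46383.73 kJ/kg


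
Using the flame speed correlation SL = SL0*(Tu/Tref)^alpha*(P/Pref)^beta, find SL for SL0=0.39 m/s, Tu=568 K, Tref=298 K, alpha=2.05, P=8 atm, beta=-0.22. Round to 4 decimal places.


SL = SL0 * (Tu/Tref)^alpha * (P/Pref)^beta
T ratio = 568/298 = 1.90604027
(T ratio)^alpha = 1.90604027^2.05 = 3.752068
(P/Pref)^beta = 8^(-0.22) = 0.632878
SL = 0.39 * 3.752068 * 0.632878 = 0.9261 m/s


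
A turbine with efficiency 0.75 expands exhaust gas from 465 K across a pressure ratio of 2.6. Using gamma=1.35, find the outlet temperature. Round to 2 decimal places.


T_out = T_in * (1 - eta * (1 - PR^(-(gamma-1)/gamma)))
Exponent = -(1.35-1)/1.35 = -0.25925926
PR^exp = 2.6^(-0.25925926) = 0.78057442
Factor = 1 - 0.75*(1 - 0.78057442) = 0.83543082
T_out = 465 * 0.83543082 = 388.48 K


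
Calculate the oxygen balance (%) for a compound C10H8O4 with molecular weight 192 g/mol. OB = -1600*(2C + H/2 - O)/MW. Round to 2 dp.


OB = -1600 * (2C + H/2 - O) / MW
Inner = 2*10 + 8/2 - 4 = 20.00
OB = -1600 * 20.00 / 192 = -166.67%


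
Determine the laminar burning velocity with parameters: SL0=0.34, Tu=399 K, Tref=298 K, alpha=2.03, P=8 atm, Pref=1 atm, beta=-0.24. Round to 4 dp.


SL = SL0 * (Tu/Tref)^alpha * (P/Pref)^beta
T ratio = 399/298 = 1.33892617
(T ratio)^alpha = 1.33892617^2.03 = 1.808489
(P/Pref)^beta = 8^(-0.24) = 0.607097
SL = 0.34 * 1.808489 * 0.607097 = 0.3733 m/s


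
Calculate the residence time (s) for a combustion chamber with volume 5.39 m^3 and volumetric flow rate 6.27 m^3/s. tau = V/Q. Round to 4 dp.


tau = V / Q_flow
tau = 5.39 / 6.27 = 0.8596 s


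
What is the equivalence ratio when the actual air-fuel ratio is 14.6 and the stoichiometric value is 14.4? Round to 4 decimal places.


phi = AFR_stoich / AFR_actual
phi = 14.4 / 14.6 = 0.9863


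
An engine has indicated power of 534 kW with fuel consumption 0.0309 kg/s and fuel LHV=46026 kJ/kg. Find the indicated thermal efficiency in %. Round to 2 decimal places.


eta_ith = (IP / (mf * LHV)) * 100
Denominator = 0.0309 * 46026 = 1422.2034 kW
eta_ith = (534 / 1422.2034) * 100 = 37.55%


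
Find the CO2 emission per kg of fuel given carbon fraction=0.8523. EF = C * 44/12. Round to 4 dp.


EF = C_frac * (M_CO2 / M_C)
EF = 0.8523 * (44/12)
EF = 0.8523 * 3.666667 = 3.1251 kg_CO2/kg_fuel


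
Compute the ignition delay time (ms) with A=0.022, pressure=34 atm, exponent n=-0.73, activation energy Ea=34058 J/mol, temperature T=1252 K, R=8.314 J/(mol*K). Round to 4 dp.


tau = A * P^n * exp(Ea/(R*T))
P^n = 34^(-0.73) = 0.07621148
Ea/(R*T) = 34058/(8.314*1252) = 3.271936
exp(Ea/(R*T)) = 26.362326
tau = 0.022 * 0.07621148 * 26.362326 = 0.0442 ms


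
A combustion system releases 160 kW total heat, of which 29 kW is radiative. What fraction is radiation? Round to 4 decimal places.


f_rad = Q_rad / Q_total
f_rad = 29 / 160 = 0.1813


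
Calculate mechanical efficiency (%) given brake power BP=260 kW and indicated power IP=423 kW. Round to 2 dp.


eta_mech = (BP / IP) * 100
Ratio = 260 / 423 = 0.6147
eta_mech = 0.6147 * 100 = 61.47%


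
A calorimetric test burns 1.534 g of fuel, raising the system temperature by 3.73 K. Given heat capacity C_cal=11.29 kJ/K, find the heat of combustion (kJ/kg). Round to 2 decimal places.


Hc = C_cal * delta_T / m_fuel
Q_released = 11.29 * 3.73 = 42.1117 kJ
m_fuel = 1.534 g = 1.534/1000 kg = 0.001534 kg
Hc = 42.1117 / 0.001534 = 27452.22 kJ/kg


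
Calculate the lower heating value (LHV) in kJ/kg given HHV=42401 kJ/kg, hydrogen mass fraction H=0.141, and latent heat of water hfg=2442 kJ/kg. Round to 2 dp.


LHV = HHV - hfg * 9 * H
Water correction = 2442 * 9 * 0.141 = 3098.898 kJ/kg
LHV = 42401 - 3098.898 = 39302.10 kJ/kg


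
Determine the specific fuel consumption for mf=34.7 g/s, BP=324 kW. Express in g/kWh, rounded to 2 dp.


SFC = (mf / BP) * 3600
Rate = 34.7 / 324 = 0.107099 g/(s*kW)
SFC = 0.107099 * 3600 = 385.56 g/kWh


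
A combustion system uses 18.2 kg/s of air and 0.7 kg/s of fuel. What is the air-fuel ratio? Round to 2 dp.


AFR = m_air / m_fuel
AFR = 18.2 / 0.7 = 26.00


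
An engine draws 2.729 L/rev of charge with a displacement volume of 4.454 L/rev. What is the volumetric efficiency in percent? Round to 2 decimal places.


eta_v = (V_actual / V_disp) * 100
Ratio = 2.729 / 4.454 = 0.6127
eta_v = 0.6127 * 100 = 61.27%


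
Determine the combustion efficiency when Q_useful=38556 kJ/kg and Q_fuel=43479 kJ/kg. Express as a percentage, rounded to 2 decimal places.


Efficiency = (Q_useful / Q_fuel) * 100
Efficiency = (38556 / 43479) * 100
Efficiency = 0.8868 * 100 = 88.68%


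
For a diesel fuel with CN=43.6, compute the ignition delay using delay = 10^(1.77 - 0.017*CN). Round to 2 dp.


delay = 10^(1.77 - 0.017*CN)
Exponent = 1.77 - 0.017*43.6 = 1.0288
delay = 10^1.0288 = 10.69 ms


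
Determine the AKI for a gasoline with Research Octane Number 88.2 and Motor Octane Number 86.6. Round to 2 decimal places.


AKI = (RON + MON) / 2
AKI = (88.2 + 86.6) / 2
AKI = 174.8 / 2 = 87.40


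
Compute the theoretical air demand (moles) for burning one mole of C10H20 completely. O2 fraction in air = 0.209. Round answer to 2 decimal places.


Balanced combustion: C10H20 + 15 O2 -> 10 CO2 + 10 H2O
O2 needed = C + H/4 = 10 + 20/4 = 15.00 moles
Air moles = O2 / 0.209 = 15.00 / 0.209 = 71.77 moles air


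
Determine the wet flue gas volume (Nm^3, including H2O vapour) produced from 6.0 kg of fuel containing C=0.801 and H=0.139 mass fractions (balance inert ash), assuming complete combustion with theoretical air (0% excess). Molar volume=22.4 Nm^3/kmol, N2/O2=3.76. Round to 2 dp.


Per kg fuel: CO2 = (C/12 kmol)*22.4 = (0.801/12)*22.4 = 1.49520 Nm^3
Per kg fuel: H2O = (H/2 kmol)*22.4 = (0.139/2)*22.4 = 1.55680 Nm^3
O2 needed per kg fuel = C/12 + H/4 = 0.801/12 + 0.139/4 = 0.10150000 kmol
Per kg fuel: N2 = O2*3.76*22.4 = 0.10150000*3.76*22.4 = 8.54874 Nm^3
Total per kg = 1.49520 + 1.55680 + 8.54874 = 11.60074 Nm^3
Total = 11.60074 * 6.0 = 69.60 Nm^3


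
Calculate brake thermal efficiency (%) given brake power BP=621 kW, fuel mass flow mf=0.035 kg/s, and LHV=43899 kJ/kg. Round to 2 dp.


eta_BTE = (BP / (mf * LHV)) * 100
Denominator = 0.035 * 43899 = 1536.4650 kW
eta_BTE = (621 / 1536.4650) * 100 = 40.42%


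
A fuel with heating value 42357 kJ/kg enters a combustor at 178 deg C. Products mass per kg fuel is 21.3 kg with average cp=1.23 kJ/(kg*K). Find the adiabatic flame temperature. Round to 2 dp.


T_ad = T_in + Hc / (m_p * cp)
Denominator = 21.3 * 1.23 = 26.1990
Temperature rise = 42357 / 26.1990 = 1616.74 K
T_ad = 178 + 1616.74 = 1794.74 deg C


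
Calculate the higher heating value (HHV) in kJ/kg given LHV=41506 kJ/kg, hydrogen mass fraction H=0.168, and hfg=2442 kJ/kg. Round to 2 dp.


HHV = LHV + hfg * 9 * H
Water addition = 2442 * 9 * 0.168 = 3692.304 kJ/kg
HHV = 41506 + 3692.304 = 45198.30 kJ/kg


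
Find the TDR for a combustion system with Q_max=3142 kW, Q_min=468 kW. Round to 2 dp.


TDR = Q_max / Q_min
TDR = 3142 / 468 = 6.71


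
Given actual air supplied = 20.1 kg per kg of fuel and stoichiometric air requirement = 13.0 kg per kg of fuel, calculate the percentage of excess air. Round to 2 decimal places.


Excess air = actual - stoichiometric = 20.1 - 13.0 = 7.10 kg/kg fuel
Excess air % = (excess / stoich) * 100 = (7.10 / 13.0) * 100 = 54.62%


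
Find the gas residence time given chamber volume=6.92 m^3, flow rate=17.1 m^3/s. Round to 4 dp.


tau = V / Q_flow
tau = 6.92 / 17.1 = 0.4047 s


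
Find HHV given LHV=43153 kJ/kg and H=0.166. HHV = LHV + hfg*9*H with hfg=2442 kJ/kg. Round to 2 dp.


HHV = LHV + hfg * 9 * H
Water addition = 2442 * 9 * 0.166 = 3648.348 kJ/kg
HHV = 43153 + 3648.348 = 46801.35 kJ/kg


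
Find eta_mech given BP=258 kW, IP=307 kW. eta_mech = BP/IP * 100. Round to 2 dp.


eta_mech = (BP / IP) * 100
Ratio = 258 / 307 = 0.8404
eta_mech = 0.8404 * 100 = 84.04%


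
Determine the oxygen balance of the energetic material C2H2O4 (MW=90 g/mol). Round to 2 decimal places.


OB = -1600 * (2C + H/2 - O) / MW
Inner = 2*2 + 2/2 - 4 = 1.00
OB = -1600 * 1.00 / 90 = -17.78%


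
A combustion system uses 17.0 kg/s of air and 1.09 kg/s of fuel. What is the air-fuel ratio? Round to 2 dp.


AFR = m_air / m_fuel
AFR = 17.0 / 1.09 = 15.60


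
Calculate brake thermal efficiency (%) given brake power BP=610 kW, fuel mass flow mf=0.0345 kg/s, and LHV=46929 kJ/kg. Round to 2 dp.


eta_BTE = (BP / (mf * LHV)) * 100
Denominator = 0.0345 * 46929 = 1619.0505 kW
eta_BTE = (610 / 1619.0505) * 100 = 37.68%


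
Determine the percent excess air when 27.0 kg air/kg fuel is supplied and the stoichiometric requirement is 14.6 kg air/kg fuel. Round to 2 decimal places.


Excess air = actual - stoichiometric = 27.0 - 14.6 = 12.40 kg/kg fuel
Excess air % = (excess / stoich) * 100 = (12.40 / 14.6) * 100 = 84.93%


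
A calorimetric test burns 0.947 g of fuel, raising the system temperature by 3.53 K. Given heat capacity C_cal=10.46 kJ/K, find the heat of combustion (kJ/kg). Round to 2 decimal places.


Hc = C_cal * delta_T / m_fuel
Q_released = 10.46 * 3.53 = 36.9238 kJ
m_fuel = 0.947 g = 0.947/1000 kg = 0.000947 kg
Hc = 36.9238 / 0.000947 = 38990.29 kJ/kg


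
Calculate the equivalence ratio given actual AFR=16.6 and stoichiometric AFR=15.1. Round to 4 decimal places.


phi = AFR_stoich / AFR_actual
phi = 15.1 / 16.6 = 0.9096


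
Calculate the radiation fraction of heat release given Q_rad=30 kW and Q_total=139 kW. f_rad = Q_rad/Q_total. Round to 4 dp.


f_rad = Q_rad / Q_total
f_rad = 30 / 139 = 0.2158


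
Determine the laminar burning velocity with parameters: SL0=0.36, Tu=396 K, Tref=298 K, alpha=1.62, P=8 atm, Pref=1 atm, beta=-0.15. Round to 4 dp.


SL = SL0 * (Tu/Tref)^alpha * (P/Pref)^beta
T ratio = 396/298 = 1.32885906
(T ratio)^alpha = 1.32885906^1.62 = 1.585024
(P/Pref)^beta = 8^(-0.15) = 0.732043
SL = 0.36 * 1.585024 * 0.732043 = 0.4177 m/s


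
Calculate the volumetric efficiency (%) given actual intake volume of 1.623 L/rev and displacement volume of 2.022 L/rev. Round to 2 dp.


eta_v = (V_actual / V_disp) * 100
Ratio = 1.623 / 2.022 = 0.8027
eta_v = 0.8027 * 100 = 80.27%


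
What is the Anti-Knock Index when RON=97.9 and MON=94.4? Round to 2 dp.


AKI = (RON + MON) / 2
AKI = (97.9 + 94.4) / 2
AKI = 192.3 / 2 = 96.15


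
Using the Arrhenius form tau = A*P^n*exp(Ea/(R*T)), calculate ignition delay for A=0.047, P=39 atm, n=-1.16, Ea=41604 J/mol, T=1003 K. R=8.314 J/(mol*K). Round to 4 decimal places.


tau = A * P^n * exp(Ea/(R*T))
P^n = 39^(-1.16) = 0.01426806
Ea/(R*T) = 41604/(8.314*1003) = 4.989122
exp(Ea/(R*T)) = 146.807488
tau = 0.047 * 0.01426806 * 146.807488 = 0.0984 ms


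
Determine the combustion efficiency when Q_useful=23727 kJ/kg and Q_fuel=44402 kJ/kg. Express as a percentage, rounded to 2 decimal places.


Efficiency = (Q_useful / Q_fuel) * 100
Efficiency = (23727 / 44402) * 100
Efficiency = 0.5344 * 100 = 53.44%


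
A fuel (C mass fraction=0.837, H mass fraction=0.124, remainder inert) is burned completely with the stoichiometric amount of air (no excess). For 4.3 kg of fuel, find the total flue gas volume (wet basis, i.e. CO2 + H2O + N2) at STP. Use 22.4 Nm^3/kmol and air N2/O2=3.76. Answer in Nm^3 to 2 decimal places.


Per kg fuel: CO2 = (C/12 kmol)*22.4 = (0.837/12)*22.4 = 1.56240 Nm^3
Per kg fuel: H2O = (H/2 kmol)*22.4 = (0.124/2)*22.4 = 1.38880 Nm^3
O2 needed per kg fuel = C/12 + H/4 = 0.837/12 + 0.124/4 = 0.10075000 kmol
Per kg fuel: N2 = O2*3.76*22.4 = 0.10075000*3.76*22.4 = 8.48557 Nm^3
Total per kg = 1.56240 + 1.38880 + 8.48557 = 11.43677 Nm^3
Total = 11.43677 * 4.3 = 49.18 Nm^3


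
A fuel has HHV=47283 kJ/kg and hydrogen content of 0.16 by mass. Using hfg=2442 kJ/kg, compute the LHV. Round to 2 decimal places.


LHV = HHV - hfg * 9 * H
Water correction = 2442 * 9 * 0.16 = 3516.480 kJ/kg
LHV = 47283 - 3516.480 = 43766.52 kJ/kg


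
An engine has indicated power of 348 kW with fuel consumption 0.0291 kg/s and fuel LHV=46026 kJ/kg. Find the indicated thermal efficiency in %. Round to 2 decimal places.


eta_ith = (IP / (mf * LHV)) * 100
Denominator = 0.0291 * 46026 = 1339.3566 kW
eta_ith = (348 / 1339.3566) * 100 = 25.98%


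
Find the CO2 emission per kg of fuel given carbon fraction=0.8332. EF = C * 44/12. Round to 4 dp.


EF = C_frac * (M_CO2 / M_C)
EF = 0.8332 * (44/12)
EF = 0.8332 * 3.666667 = 3.0551 kg_CO2/kg_fuel


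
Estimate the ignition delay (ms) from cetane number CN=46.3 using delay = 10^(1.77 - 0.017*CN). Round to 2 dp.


delay = 10^(1.77 - 0.017*CN)
Exponent = 1.77 - 0.017*46.3 = 0.9829
delay = 10^0.9829 = 9.61 ms


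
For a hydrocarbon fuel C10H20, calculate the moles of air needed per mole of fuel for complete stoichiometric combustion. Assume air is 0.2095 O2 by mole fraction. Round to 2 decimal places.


Balanced combustion: C10H20 + 15 O2 -> 10 CO2 + 10 H2O
O2 needed = C + H/4 = 10 + 20/4 = 15.00 moles
Air moles = O2 / 0.2095 = 15.00 / 0.2095 = 71.60 moles air


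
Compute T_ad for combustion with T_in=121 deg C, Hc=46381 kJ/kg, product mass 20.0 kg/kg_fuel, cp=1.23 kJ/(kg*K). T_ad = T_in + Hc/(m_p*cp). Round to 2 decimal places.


T_ad = T_in + Hc / (m_p * cp)
Denominator = 20.0 * 1.23 = 24.6000
Temperature rise = 46381 / 24.6000 = 1885.41 K
T_ad = 121 + 1885.41 = 2006.41 deg C


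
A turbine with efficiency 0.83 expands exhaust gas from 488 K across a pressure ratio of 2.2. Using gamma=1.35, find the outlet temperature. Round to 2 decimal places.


T_out = T_in * (1 - eta * (1 - PR^(-(gamma-1)/gamma)))
Exponent = -(1.35-1)/1.35 = -0.25925926
PR^exp = 2.2^(-0.25925926) = 0.81512413
Factor = 1 - 0.83*(1 - 0.81512413) = 0.84655303
T_out = 488 * 0.84655303 = 413.12 K


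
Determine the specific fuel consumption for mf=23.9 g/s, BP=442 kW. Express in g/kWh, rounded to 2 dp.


SFC = (mf / BP) * 3600
Rate = 23.9 / 442 = 0.054072 g/(s*kW)
SFC = 0.054072 * 3600 = 194.66 g/kWh


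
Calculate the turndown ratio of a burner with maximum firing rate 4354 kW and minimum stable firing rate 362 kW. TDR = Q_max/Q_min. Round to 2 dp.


TDR = Q_max / Q_min
TDR = 4354 / 362 = 12.03


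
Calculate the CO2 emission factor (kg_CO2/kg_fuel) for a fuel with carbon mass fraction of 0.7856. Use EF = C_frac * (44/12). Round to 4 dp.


EF = C_frac * (M_CO2 / M_C)
EF = 0.7856 * (44/12)
EF = 0.7856 * 3.666667 = 2.8805 kg_CO2/kg_fuel


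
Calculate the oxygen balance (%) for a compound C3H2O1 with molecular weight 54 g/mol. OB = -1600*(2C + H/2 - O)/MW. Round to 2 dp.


OB = -1600 * (2C + H/2 - O) / MW
Inner = 2*3 + 2/2 - 1 = 6.00
OB = -1600 * 6.00 / 54 = -177.78%


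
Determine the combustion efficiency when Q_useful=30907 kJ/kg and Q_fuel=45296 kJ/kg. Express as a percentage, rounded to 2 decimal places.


Efficiency = (Q_useful / Q_fuel) * 100
Efficiency = (30907 / 45296) * 100
Efficiency = 0.6823 * 100 = 68.23%


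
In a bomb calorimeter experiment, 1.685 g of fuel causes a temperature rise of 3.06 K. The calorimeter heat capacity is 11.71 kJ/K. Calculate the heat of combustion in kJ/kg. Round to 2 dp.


Hc = C_cal * delta_T / m_fuel
Q_released = 11.71 * 3.06 = 35.8326 kJ
m_fuel = 1.685 g = 1.685/1000 kg = 0.001685 kg
Hc = 35.8326 / 0.001685 = 21265.64 kJ/kg


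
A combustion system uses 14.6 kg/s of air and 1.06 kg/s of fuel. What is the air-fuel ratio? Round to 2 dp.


AFR = m_air / m_fuel
AFR = 14.6 / 1.06 = 13.77


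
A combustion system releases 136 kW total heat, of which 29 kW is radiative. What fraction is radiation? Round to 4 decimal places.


f_rad = Q_rad / Q_total
f_rad = 29 / 136 = 0.2132


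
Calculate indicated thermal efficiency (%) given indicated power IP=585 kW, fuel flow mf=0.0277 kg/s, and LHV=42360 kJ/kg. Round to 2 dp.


eta_ith = (IP / (mf * LHV)) * 100
Denominator = 0.0277 * 42360 = 1173.3720 kW
eta_ith = (585 / 1173.3720) * 100 = 49.86%


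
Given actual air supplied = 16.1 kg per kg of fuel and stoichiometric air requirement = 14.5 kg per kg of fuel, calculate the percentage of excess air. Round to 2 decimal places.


Excess air = actual - stoichiometric = 16.1 - 14.5 = 1.60 kg/kg fuel
Excess air % = (excess / stoich) * 100 = (1.60 / 14.5) * 100 = 11.03%


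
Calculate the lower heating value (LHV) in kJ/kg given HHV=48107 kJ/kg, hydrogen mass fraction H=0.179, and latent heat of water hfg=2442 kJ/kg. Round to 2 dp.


LHV = HHV - hfg * 9 * H
Water correction = 2442 * 9 * 0.179 = 3934.062 kJ/kg
LHV = 48107 - 3934.062 = 44172.94 kJ/kg


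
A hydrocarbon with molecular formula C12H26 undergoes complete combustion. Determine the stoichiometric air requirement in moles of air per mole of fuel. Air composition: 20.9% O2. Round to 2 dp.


Balanced combustion: C12H26 + 18.5 O2 -> 12 CO2 + 13 H2O
O2 needed = C + H/4 = 12 + 26/4 = 18.50 moles
Air moles = O2 / 0.209 = 18.50 / 0.209 = 88.52 moles air


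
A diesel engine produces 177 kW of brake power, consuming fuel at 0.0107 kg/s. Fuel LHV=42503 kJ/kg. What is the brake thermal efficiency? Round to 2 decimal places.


eta_BTE = (BP / (mf * LHV)) * 100
Denominator = 0.0107 * 42503 = 454.7821 kW
eta_BTE = (177 / 454.7821) * 100 = 38.92%


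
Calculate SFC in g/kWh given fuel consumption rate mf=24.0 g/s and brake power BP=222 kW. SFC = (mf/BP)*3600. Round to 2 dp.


SFC = (mf / BP) * 3600
Rate = 24.0 / 222 = 0.108108 g/(s*kW)
SFC = 0.108108 * 3600 = 389.19 g/kWh


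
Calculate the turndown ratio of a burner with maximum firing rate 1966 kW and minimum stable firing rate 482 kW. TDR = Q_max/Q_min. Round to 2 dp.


TDR = Q_max / Q_min
TDR = 1966 / 482 = 4.08


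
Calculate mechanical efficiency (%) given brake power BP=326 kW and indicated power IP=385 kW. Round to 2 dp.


eta_mech = (BP / IP) * 100
Ratio = 326 / 385 = 0.8468
eta_mech = 0.8468 * 100 = 84.68%


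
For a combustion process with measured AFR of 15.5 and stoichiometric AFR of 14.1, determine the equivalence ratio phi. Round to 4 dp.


phi = AFR_stoich / AFR_actual
phi = 14.1 / 15.5 = 0.9097


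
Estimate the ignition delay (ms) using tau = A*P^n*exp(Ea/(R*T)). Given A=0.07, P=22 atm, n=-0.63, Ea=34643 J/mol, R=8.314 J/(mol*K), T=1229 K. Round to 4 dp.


tau = A * P^n * exp(Ea/(R*T))
P^n = 22^(-0.63) = 0.14265064
Ea/(R*T) = 34643/(8.314*1229) = 3.390421
exp(Ea/(R*T)) = 29.678435
tau = 0.07 * 0.14265064 * 29.678435 = 0.2964 ms


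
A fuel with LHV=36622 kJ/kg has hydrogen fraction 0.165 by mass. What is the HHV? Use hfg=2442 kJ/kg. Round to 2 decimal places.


HHV = LHV + hfg * 9 * H
Water addition = 2442 * 9 * 0.165 = 3626.370 kJ/kg
HHV = 36622 + 3626.370 = 40248.37 kJ/kg


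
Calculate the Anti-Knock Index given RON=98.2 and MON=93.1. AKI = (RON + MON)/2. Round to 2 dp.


AKI = (RON + MON) / 2
AKI = (98.2 + 93.1) / 2
AKI = 191.3 / 2 = 95.65


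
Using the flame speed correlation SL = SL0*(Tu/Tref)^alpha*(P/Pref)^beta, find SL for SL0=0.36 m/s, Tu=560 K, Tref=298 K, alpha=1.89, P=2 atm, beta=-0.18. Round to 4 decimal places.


SL = SL0 * (Tu/Tref)^alpha * (P/Pref)^beta
T ratio = 560/298 = 1.87919463
(T ratio)^alpha = 1.87919463^1.89 = 3.294630
(P/Pref)^beta = 2^(-0.18) = 0.882703
SL = 0.36 * 3.294630 * 0.882703 = 1.0469 m/s


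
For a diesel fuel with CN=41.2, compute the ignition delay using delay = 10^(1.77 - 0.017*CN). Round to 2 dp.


delay = 10^(1.77 - 0.017*CN)
Exponent = 1.77 - 0.017*41.2 = 1.0696
delay = 10^1.0696 = 11.74 ms


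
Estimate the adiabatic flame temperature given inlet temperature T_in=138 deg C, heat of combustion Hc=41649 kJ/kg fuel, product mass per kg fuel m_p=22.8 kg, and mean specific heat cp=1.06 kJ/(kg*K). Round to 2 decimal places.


T_ad = T_in + Hc / (m_p * cp)
Denominator = 22.8 * 1.06 = 24.1680
Temperature rise = 41649 / 24.1680 = 1723.31 K
T_ad = 138 + 1723.31 = 1861.31 deg C


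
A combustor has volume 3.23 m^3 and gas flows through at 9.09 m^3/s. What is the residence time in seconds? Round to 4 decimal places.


tau = V / Q_flow
tau = 3.23 / 9.09 = 0.3553 s


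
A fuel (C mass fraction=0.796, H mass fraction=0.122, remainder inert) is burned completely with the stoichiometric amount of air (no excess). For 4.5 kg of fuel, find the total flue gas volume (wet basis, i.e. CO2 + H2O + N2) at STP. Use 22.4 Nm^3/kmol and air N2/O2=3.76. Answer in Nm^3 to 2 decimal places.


Per kg fuel: CO2 = (C/12 kmol)*22.4 = (0.796/12)*22.4 = 1.48587 Nm^3
Per kg fuel: H2O = (H/2 kmol)*22.4 = (0.122/2)*22.4 = 1.36640 Nm^3
O2 needed per kg fuel = C/12 + H/4 = 0.796/12 + 0.122/4 = 0.09683333 kmol
Per kg fuel: N2 = O2*3.76*22.4 = 0.09683333*3.76*22.4 = 8.15569 Nm^3
Total per kg = 1.48587 + 1.36640 + 8.15569 = 11.00796 Nm^3
Total = 11.00796 * 4.5 = 49.54 Nm^3


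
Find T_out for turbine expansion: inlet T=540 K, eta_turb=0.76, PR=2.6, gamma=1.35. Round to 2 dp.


T_out = T_in * (1 - eta * (1 - PR^(-(gamma-1)/gamma)))
Exponent = -(1.35-1)/1.35 = -0.25925926
PR^exp = 2.6^(-0.25925926) = 0.78057442
Factor = 1 - 0.76*(1 - 0.78057442) = 0.83323656
T_out = 540 * 0.83323656 = 449.95 K


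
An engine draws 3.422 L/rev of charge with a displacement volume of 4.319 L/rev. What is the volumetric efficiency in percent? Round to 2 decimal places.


eta_v = (V_actual / V_disp) * 100
Ratio = 3.422 / 4.319 = 0.7923
eta_v = 0.7923 * 100 = 79.23%


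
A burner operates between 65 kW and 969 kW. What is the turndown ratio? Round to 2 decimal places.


TDR = Q_max / Q_min
TDR = 969 / 65 = 14.91


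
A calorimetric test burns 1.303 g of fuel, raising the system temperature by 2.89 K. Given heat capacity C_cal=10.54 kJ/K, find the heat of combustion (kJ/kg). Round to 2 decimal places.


Hc = C_cal * delta_T / m_fuel
Q_released = 10.54 * 2.89 = 30.4606 kJ
m_fuel = 1.303 g = 1.303/1000 kg = 0.001303 kg
Hc = 30.4606 / 0.001303 = 23377.28 kJ/kg
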